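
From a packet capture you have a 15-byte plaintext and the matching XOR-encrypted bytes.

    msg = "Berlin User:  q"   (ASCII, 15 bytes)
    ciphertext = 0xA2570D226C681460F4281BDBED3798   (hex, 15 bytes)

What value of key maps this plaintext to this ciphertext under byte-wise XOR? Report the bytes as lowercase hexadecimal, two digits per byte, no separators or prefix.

Since ciphertext = msg ⊕ key, XORing both sides with msg gives key = msg ⊕ ciphertext.
42 xor a2 = e0
65 xor 57 = 32
72 xor 0d = 7f
6c xor 22 = 4e
69 xor 6c = 05
6e xor 68 = 06
20 xor 14 = 34
55 xor 60 = 35
73 xor f4 = 87
65 xor 28 = 4d
72 xor 1b = 69
3a xor db = e1
20 xor ed = cd
20 xor 37 = 17
71 xor 98 = e9

e0327f4e05063435874d69e1cd17e9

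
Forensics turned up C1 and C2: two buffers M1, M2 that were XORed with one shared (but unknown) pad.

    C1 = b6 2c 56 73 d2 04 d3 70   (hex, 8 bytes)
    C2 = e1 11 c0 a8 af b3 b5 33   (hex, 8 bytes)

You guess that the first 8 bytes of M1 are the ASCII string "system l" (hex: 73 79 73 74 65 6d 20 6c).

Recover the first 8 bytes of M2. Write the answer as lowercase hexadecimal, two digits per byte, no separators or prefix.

2444e5af18da462f

First, C1 ⊕ C2 = (M1 ⊕ K) ⊕ (M2 ⊕ K) = M1 ⊕ M2, so the key drops out. Then M2 = (M1 ⊕ M2) ⊕ M1 over the first 8 bytes.
byte 0: (b6 XOR e1) XOR 73 = 57 XOR 73 = 24
byte 1: (2c XOR 11) XOR 79 = 3d XOR 79 = 44
byte 2: (56 XOR c0) XOR 73 = 96 XOR 73 = e5
byte 3: (73 XOR a8) XOR 74 = db XOR 74 = af
byte 4: (d2 XOR af) XOR 65 = 7d XOR 65 = 18
byte 5: (04 XOR b3) XOR 6d = b7 XOR 6d = da
byte 6: (d3 XOR b5) XOR 20 = 66 XOR 20 = 46
byte 7: (70 XOR 33) XOR 6c = 43 XOR 6c = 2f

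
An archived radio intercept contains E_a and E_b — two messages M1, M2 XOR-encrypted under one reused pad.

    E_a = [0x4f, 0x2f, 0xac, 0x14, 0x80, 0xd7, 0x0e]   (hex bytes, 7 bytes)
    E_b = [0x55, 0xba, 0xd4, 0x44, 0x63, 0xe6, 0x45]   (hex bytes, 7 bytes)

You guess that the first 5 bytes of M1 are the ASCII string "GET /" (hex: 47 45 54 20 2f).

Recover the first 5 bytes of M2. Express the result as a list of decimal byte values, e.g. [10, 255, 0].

[93, 208, 44, 112, 204]

First, E_a ⊕ E_b = (M1 ⊕ K) ⊕ (M2 ⊕ K) = M1 ⊕ M2, so the key drops out. Then M2 = (M1 ⊕ M2) ⊕ M1 over the first 5 bytes.
byte 0: (4f ⊕ 55) ⊕ 47 = 1a ⊕ 47 = 5d
byte 1: (2f ⊕ ba) ⊕ 45 = 95 ⊕ 45 = d0
byte 2: (ac ⊕ d4) ⊕ 54 = 78 ⊕ 54 = 2c
byte 3: (14 ⊕ 44) ⊕ 20 = 50 ⊕ 20 = 70
byte 4: (80 ⊕ 63) ⊕ 2f = e3 ⊕ 2f = cc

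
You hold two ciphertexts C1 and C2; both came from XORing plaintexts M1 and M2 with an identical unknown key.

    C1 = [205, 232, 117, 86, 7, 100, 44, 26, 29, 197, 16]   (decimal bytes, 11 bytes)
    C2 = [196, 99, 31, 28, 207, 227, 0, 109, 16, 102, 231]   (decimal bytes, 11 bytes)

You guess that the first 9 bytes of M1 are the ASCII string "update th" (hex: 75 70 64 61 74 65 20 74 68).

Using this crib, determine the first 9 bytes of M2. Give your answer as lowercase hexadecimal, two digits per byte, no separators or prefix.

First, C1 ⊕ C2 = (M1 ⊕ K) ⊕ (M2 ⊕ K) = M1 ⊕ M2, so the key drops out. Then M2 = (M1 ⊕ M2) ⊕ M1 over the first 9 bytes.
byte 0: (cd ^ c4) ^ 75 = 09 ^ 75 = 7c
byte 1: (e8 ^ 63) ^ 70 = 8b ^ 70 = fb
byte 2: (75 ^ 1f) ^ 64 = 6a ^ 64 = 0e
byte 3: (56 ^ 1c) ^ 61 = 4a ^ 61 = 2b
byte 4: (07 ^ cf) ^ 74 = c8 ^ 74 = bc
byte 5: (64 ^ e3) ^ 65 = 87 ^ 65 = e2
byte 6: (2c ^ 00) ^ 20 = 2c ^ 20 = 0c
byte 7: (1a ^ 6d) ^ 74 = 77 ^ 74 = 03
byte 8: (1d ^ 10) ^ 68 = 0d ^ 68 = 65

7cfb0e2bbce20c0365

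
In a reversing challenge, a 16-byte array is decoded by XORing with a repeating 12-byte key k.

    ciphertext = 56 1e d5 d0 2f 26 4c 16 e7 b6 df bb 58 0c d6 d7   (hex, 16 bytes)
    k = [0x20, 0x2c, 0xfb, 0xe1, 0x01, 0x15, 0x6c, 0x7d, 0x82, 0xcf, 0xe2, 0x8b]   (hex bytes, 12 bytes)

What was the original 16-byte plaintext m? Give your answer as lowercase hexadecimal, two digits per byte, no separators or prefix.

The 12-byte key repeats, so the effective keystream is 20 2c fb e1 01 15 6c 7d 82 cf e2 8b 20 2c fb e1.
byte 0:  86 xor  32 = 118
byte 1:  30 xor  44 =  50
byte 2: 213 xor 251 =  46
byte 3: 208 xor 225 =  49
byte 4:  47 xor   1 =  46
byte 5:  38 xor  21 =  51
byte 6:  76 xor 108 =  32
byte 7:  22 xor 125 = 107
byte 8: 231 xor 130 = 101
byte 9: 182 xor 207 = 121
byte 10: 223 xor 226 =  61
byte 11: 187 xor 139 =  48
byte 12:  88 xor  32 = 120
byte 13:  12 xor  44 =  32
byte 14: 214 xor 251 =  45
byte 15: 215 xor 225 =  54

76322e312e33206b65793d3078202d36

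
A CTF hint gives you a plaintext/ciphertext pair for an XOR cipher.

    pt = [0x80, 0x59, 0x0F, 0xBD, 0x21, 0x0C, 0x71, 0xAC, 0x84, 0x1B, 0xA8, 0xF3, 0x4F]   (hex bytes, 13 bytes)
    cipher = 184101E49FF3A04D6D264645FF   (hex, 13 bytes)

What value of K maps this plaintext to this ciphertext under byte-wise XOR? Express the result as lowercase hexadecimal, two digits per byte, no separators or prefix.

98180e59beffd1e1e93deeb6b0

Since cipher = pt ⊕ K, XORing both sides with pt gives K = pt ⊕ cipher.
byte 0: 10000000 ^ 00011000 = 10011000
byte 1: 01011001 ^ 01000001 = 00011000
byte 2: 00001111 ^ 00000001 = 00001110
byte 3: 10111101 ^ 11100100 = 01011001
byte 4: 00100001 ^ 10011111 = 10111110
byte 5: 00001100 ^ 11110011 = 11111111
byte 6: 01110001 ^ 10100000 = 11010001
byte 7: 10101100 ^ 01001101 = 11100001
byte 8: 10000100 ^ 01101101 = 11101001
byte 9: 00011011 ^ 00100110 = 00111101
byte 10: 10101000 ^ 01000110 = 11101110
byte 11: 11110011 ^ 01000101 = 10110110
byte 12: 01001111 ^ 11111111 = 10110000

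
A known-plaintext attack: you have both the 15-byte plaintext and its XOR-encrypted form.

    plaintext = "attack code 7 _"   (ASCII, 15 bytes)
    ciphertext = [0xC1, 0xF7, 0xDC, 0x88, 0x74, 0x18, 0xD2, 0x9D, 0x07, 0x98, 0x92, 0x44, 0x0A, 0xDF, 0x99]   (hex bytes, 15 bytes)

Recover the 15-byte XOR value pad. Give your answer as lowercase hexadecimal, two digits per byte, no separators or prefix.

a083a8e91773f2fe68fcf7643dffc6

Since ciphertext = plaintext ⊕ pad, XORing both sides with plaintext gives pad = plaintext ⊕ ciphertext.
61 xor c1 = a0
74 xor f7 = 83
74 xor dc = a8
61 xor 88 = e9
63 xor 74 = 17
6b xor 18 = 73
20 xor d2 = f2
63 xor 9d = fe
6f xor 07 = 68
64 xor 98 = fc
65 xor 92 = f7
20 xor 44 = 64
37 xor 0a = 3d
20 xor df = ff
5f xor 99 = c6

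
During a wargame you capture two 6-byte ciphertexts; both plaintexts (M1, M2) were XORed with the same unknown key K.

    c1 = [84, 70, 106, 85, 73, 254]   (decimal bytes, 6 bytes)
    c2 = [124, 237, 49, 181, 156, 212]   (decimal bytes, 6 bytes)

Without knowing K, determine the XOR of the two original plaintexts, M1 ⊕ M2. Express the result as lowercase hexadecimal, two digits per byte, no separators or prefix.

c1 ⊕ c2 = (M1 ⊕ K) ⊕ (M2 ⊕ K) = M1 ⊕ M2 — the shared key cancels under XOR.
54 xor 7c = 28
46 xor ed = ab
6a xor 31 = 5b
55 xor b5 = e0
49 xor 9c = d5
fe xor d4 = 2a

28ab5be0d52a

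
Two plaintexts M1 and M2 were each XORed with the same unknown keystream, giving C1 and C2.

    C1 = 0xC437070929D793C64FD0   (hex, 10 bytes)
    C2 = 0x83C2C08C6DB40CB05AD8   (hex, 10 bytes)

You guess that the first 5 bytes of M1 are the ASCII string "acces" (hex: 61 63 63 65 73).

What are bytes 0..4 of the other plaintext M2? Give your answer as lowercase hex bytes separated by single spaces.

First, C1 ⊕ C2 = (M1 ⊕ K) ⊕ (M2 ⊕ K) = M1 ⊕ M2, so the key drops out. Then M2 = (M1 ⊕ M2) ⊕ M1 over the first 5 bytes.
byte 0: (c4 XOR 83) XOR 61 = 47 XOR 61 = 26
byte 1: (37 XOR c2) XOR 63 = f5 XOR 63 = 96
byte 2: (07 XOR c0) XOR 63 = c7 XOR 63 = a4
byte 3: (09 XOR 8c) XOR 65 = 85 XOR 65 = e0
byte 4: (29 XOR 6d) XOR 73 = 44 XOR 73 = 37

26 96 a4 e0 37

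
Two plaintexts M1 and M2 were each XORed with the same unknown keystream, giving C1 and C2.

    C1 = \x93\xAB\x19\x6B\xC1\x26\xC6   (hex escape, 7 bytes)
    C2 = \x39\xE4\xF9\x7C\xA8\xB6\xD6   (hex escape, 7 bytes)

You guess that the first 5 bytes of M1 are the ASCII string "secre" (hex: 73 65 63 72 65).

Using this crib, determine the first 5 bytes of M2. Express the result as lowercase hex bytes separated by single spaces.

First, C1 ⊕ C2 = (M1 ⊕ K) ⊕ (M2 ⊕ K) = M1 ⊕ M2, so the key drops out. Then M2 = (M1 ⊕ M2) ⊕ M1 over the first 5 bytes.
byte 0: (93 ^ 39) ^ 73 = aa ^ 73 = d9
byte 1: (ab ^ e4) ^ 65 = 4f ^ 65 = 2a
byte 2: (19 ^ f9) ^ 63 = e0 ^ 63 = 83
byte 3: (6b ^ 7c) ^ 72 = 17 ^ 72 = 65
byte 4: (c1 ^ a8) ^ 65 = 69 ^ 65 = 0c

d9 2a 83 65 0c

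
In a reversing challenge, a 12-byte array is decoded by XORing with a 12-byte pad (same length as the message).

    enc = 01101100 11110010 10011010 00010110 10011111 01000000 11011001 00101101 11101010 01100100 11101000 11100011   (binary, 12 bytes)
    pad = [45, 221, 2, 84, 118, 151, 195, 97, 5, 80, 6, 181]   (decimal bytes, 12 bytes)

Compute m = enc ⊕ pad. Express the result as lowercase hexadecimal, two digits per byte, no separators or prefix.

XOR is its own inverse, so applying the key byte-wise gives the result directly.
01101100 XOR 00101101 = 01000001
11110010 XOR 11011101 = 00101111
10011010 XOR 00000010 = 10011000
00010110 XOR 01010100 = 01000010
10011111 XOR 01110110 = 11101001
01000000 XOR 10010111 = 11010111
11011001 XOR 11000011 = 00011010
00101101 XOR 01100001 = 01001100
11101010 XOR 00000101 = 11101111
01100100 XOR 01010000 = 00110100
11101000 XOR 00000110 = 11101110
11100011 XOR 10110101 = 01010110

412f9842e9d71a4cef34ee56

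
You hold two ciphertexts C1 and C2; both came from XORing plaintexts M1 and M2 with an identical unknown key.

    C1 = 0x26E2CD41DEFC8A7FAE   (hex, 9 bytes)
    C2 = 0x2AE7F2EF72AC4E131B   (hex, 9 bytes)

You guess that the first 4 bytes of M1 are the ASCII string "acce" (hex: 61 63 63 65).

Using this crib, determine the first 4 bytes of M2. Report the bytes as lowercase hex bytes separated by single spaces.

First, C1 ⊕ C2 = (M1 ⊕ K) ⊕ (M2 ⊕ K) = M1 ⊕ M2, so the key drops out. Then M2 = (M1 ⊕ M2) ⊕ M1 over the first 4 bytes.
byte 0: (26 xor 2a) xor 61 = 0c xor 61 = 6d
byte 1: (e2 xor e7) xor 63 = 05 xor 63 = 66
byte 2: (cd xor f2) xor 63 = 3f xor 63 = 5c
byte 3: (41 xor ef) xor 65 = ae xor 65 = cb

6d 66 5c cb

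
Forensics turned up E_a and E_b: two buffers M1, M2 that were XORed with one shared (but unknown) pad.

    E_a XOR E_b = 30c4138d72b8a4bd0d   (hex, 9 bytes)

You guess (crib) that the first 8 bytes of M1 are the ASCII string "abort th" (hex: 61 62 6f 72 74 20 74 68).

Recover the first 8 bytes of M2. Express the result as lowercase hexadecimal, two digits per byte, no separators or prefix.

Since E_a ⊕ E_b = M1 ⊕ M2, XORing with the guessed M1 bytes yields the corresponding M2 bytes: M2 = (E_a ⊕ E_b) ⊕ M1.
byte 0: 30 xor 61 = 51
byte 1: c4 xor 62 = a6
byte 2: 13 xor 6f = 7c
byte 3: 8d xor 72 = ff
byte 4: 72 xor 74 = 06
byte 5: b8 xor 20 = 98
byte 6: a4 xor 74 = d0
byte 7: bd xor 68 = d5

51a67cff0698d0d5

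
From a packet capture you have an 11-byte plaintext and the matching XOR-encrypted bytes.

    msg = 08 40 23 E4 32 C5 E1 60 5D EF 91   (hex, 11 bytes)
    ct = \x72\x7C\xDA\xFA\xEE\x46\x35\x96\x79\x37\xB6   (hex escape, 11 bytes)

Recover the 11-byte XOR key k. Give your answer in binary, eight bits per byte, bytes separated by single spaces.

Since ct = msg ⊕ k, XORing both sides with msg gives k = msg ⊕ ct.
byte 0:   8 ^ 114 = 122
byte 1:  64 ^ 124 =  60
byte 2:  35 ^ 218 = 249
byte 3: 228 ^ 250 =  30
byte 4:  50 ^ 238 = 220
byte 5: 197 ^  70 = 131
byte 6: 225 ^  53 = 212
byte 7:  96 ^ 150 = 246
byte 8:  93 ^ 121 =  36
byte 9: 239 ^  55 = 216
byte 10: 145 ^ 182 =  39

01111010 00111100 11111001 00011110 11011100 10000011 11010100 11110110 00100100 11011000 00100111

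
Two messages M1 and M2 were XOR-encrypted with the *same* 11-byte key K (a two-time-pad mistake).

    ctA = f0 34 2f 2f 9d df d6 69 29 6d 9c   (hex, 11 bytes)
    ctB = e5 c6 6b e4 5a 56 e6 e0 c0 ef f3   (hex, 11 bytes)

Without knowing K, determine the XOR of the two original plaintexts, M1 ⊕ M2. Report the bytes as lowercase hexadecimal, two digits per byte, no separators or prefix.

ctA ⊕ ctB = (M1 ⊕ K) ⊕ (M2 ⊕ K) = M1 ⊕ M2 — the shared key cancels under XOR.
byte 0: f0 XOR e5 = 15
byte 1: 34 XOR c6 = f2
byte 2: 2f XOR 6b = 44
byte 3: 2f XOR e4 = cb
byte 4: 9d XOR 5a = c7
byte 5: df XOR 56 = 89
byte 6: d6 XOR e6 = 30
byte 7: 69 XOR e0 = 89
byte 8: 29 XOR c0 = e9
byte 9: 6d XOR ef = 82
byte 10: 9c XOR f3 = 6f

15f244cbc7893089e9826f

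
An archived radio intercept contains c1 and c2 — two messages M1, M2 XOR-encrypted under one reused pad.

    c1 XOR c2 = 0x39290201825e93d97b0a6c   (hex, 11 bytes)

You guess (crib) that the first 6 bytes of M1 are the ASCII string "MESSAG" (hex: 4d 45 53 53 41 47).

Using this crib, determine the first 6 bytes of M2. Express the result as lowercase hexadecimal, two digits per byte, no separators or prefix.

746c5152c319

Since c1 ⊕ c2 = M1 ⊕ M2, XORing with the guessed M1 bytes yields the corresponding M2 bytes: M2 = (c1 ⊕ c2) ⊕ M1.
 57 ⊕  77 = 116
 41 ⊕  69 = 108
  2 ⊕  83 =  81
  1 ⊕  83 =  82
130 ⊕  65 = 195
 94 ⊕  71 =  25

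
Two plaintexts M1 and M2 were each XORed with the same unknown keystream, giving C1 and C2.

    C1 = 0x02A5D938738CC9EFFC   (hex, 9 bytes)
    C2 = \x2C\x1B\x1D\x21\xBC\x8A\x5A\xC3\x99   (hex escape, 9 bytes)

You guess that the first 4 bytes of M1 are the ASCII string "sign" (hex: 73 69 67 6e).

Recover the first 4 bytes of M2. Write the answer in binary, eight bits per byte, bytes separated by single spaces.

First, C1 ⊕ C2 = (M1 ⊕ K) ⊕ (M2 ⊕ K) = M1 ⊕ M2, so the key drops out. Then M2 = (M1 ⊕ M2) ⊕ M1 over the first 4 bytes.
byte 0: (02 xor 2c) xor 73 = 2e xor 73 = 5d
byte 1: (a5 xor 1b) xor 69 = be xor 69 = d7
byte 2: (d9 xor 1d) xor 67 = c4 xor 67 = a3
byte 3: (38 xor 21) xor 6e = 19 xor 6e = 77

01011101 11010111 10100011 01110111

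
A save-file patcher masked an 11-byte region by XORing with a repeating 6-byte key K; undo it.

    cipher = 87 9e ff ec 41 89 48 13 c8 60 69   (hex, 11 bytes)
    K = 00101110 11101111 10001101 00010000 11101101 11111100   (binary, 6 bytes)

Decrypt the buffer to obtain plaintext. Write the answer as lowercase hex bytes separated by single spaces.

a9 71 72 fc ac 75 66 fc 45 70 84

The 6-byte key repeats, so the effective keystream is 2e ef 8d 10 ed fc 2e ef 8d 10 ed.
byte 0: 87 xor 2e = a9
byte 1: 9e xor ef = 71
byte 2: ff xor 8d = 72
byte 3: ec xor 10 = fc
byte 4: 41 xor ed = ac
byte 5: 89 xor fc = 75
byte 6: 48 xor 2e = 66
byte 7: 13 xor ef = fc
byte 8: c8 xor 8d = 45
byte 9: 60 xor 10 = 70
byte 10: 69 xor ed = 84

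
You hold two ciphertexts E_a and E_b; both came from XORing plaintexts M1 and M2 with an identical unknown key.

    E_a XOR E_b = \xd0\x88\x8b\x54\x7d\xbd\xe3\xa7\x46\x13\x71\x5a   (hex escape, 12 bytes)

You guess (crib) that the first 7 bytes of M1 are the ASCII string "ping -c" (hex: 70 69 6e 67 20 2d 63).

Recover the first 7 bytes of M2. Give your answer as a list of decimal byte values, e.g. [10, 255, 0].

[160, 225, 229, 51, 93, 144, 128]

Since E_a ⊕ E_b = M1 ⊕ M2, XORing with the guessed M1 bytes yields the corresponding M2 bytes: M2 = (E_a ⊕ E_b) ⊕ M1.
d0 ^ 70 = a0
88 ^ 69 = e1
8b ^ 6e = e5
54 ^ 67 = 33
7d ^ 20 = 5d
bd ^ 2d = 90
e3 ^ 63 = 80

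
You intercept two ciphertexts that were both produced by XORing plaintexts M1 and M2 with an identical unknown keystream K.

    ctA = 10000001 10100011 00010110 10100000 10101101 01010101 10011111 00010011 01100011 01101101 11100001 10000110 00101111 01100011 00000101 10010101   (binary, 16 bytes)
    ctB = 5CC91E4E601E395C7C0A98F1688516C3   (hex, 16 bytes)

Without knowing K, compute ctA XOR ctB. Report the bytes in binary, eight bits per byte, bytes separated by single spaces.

ctA ⊕ ctB = (M1 ⊕ K) ⊕ (M2 ⊕ K) = M1 ⊕ M2 — the shared key cancels under XOR.
byte 0: 81 xor 5c = dd
byte 1: a3 xor c9 = 6a
byte 2: 16 xor 1e = 08
byte 3: a0 xor 4e = ee
byte 4: ad xor 60 = cd
byte 5: 55 xor 1e = 4b
byte 6: 9f xor 39 = a6
byte 7: 13 xor 5c = 4f
byte 8: 63 xor 7c = 1f
byte 9: 6d xor 0a = 67
byte 10: e1 xor 98 = 79
byte 11: 86 xor f1 = 77
byte 12: 2f xor 68 = 47
byte 13: 63 xor 85 = e6
byte 14: 05 xor 16 = 13
byte 15: 95 xor c3 = 56

11011101 01101010 00001000 11101110 11001101 01001011 10100110 01001111 00011111 01100111 01111001 01110111 01000111 11100110 00010011 01010110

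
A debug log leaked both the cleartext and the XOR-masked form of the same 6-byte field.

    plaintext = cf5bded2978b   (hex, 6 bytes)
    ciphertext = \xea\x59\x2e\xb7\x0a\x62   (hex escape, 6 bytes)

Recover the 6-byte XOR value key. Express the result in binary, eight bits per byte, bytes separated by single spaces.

Since ciphertext = plaintext ⊕ key, XORing both sides with plaintext gives key = plaintext ⊕ ciphertext.
byte 0: 207 XOR 234 =  37
byte 1:  91 XOR  89 =   2
byte 2: 222 XOR  46 = 240
byte 3: 210 XOR 183 = 101
byte 4: 151 XOR  10 = 157
byte 5: 139 XOR  98 = 233

00100101 00000010 11110000 01100101 10011101 11101001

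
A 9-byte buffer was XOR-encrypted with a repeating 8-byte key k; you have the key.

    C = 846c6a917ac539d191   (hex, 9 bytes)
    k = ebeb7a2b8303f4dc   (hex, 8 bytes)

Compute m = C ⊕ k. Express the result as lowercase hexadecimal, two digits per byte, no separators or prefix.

6f8710baf9c6cd0d7a

The 8-byte key repeats, so the effective keystream is eb eb 7a 2b 83 03 f4 dc eb.
byte 0: 84 ⊕ eb = 6f
byte 1: 6c ⊕ eb = 87
byte 2: 6a ⊕ 7a = 10
byte 3: 91 ⊕ 2b = ba
byte 4: 7a ⊕ 83 = f9
byte 5: c5 ⊕ 03 = c6
byte 6: 39 ⊕ f4 = cd
byte 7: d1 ⊕ dc = 0d
byte 8: 91 ⊕ eb = 7a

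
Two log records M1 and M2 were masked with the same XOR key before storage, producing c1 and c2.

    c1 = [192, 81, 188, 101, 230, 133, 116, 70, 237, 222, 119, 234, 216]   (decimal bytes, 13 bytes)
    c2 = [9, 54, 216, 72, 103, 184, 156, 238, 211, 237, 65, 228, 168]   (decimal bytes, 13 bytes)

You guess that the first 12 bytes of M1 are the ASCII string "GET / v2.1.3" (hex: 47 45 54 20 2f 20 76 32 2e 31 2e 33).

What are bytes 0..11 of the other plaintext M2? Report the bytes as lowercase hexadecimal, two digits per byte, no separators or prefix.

First, c1 ⊕ c2 = (M1 ⊕ K) ⊕ (M2 ⊕ K) = M1 ⊕ M2, so the key drops out. Then M2 = (M1 ⊕ M2) ⊕ M1 over the first 12 bytes.
byte 0: (c0 ⊕ 09) ⊕ 47 = c9 ⊕ 47 = 8e
byte 1: (51 ⊕ 36) ⊕ 45 = 67 ⊕ 45 = 22
byte 2: (bc ⊕ d8) ⊕ 54 = 64 ⊕ 54 = 30
byte 3: (65 ⊕ 48) ⊕ 20 = 2d ⊕ 20 = 0d
byte 4: (e6 ⊕ 67) ⊕ 2f = 81 ⊕ 2f = ae
byte 5: (85 ⊕ b8) ⊕ 20 = 3d ⊕ 20 = 1d
byte 6: (74 ⊕ 9c) ⊕ 76 = e8 ⊕ 76 = 9e
byte 7: (46 ⊕ ee) ⊕ 32 = a8 ⊕ 32 = 9a
byte 8: (ed ⊕ d3) ⊕ 2e = 3e ⊕ 2e = 10
byte 9: (de ⊕ ed) ⊕ 31 = 33 ⊕ 31 = 02
byte 10: (77 ⊕ 41) ⊕ 2e = 36 ⊕ 2e = 18
byte 11: (ea ⊕ e4) ⊕ 33 = 0e ⊕ 33 = 3d

8e22300dae1d9e9a1002183d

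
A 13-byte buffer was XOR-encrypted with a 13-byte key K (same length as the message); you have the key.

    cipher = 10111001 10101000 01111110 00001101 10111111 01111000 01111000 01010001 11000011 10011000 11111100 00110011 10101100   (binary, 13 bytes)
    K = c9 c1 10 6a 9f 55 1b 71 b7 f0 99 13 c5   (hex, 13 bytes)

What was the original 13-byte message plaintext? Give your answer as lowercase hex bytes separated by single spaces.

byte 0: b9 xor c9 = 70
byte 1: a8 xor c1 = 69
byte 2: 7e xor 10 = 6e
byte 3: 0d xor 6a = 67
byte 4: bf xor 9f = 20
byte 5: 78 xor 55 = 2d
byte 6: 78 xor 1b = 63
byte 7: 51 xor 71 = 20
byte 8: c3 xor b7 = 74
byte 9: 98 xor f0 = 68
byte 10: fc xor 99 = 65
byte 11: 33 xor 13 = 20
byte 12: ac xor c5 = 69

70 69 6e 67 20 2d 63 20 74 68 65 20 69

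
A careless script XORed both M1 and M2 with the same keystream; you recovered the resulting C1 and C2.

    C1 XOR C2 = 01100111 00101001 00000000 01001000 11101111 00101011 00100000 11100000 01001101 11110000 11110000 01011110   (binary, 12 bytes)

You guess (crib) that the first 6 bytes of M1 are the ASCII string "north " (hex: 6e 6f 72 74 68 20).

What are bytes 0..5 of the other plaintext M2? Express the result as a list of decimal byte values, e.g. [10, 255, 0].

[9, 70, 114, 60, 135, 11]

Since C1 ⊕ C2 = M1 ⊕ M2, XORing with the guessed M1 bytes yields the corresponding M2 bytes: M2 = (C1 ⊕ C2) ⊕ M1.
byte 0: 01100111 ^ 01101110 = 00001001
byte 1: 00101001 ^ 01101111 = 01000110
byte 2: 00000000 ^ 01110010 = 01110010
byte 3: 01001000 ^ 01110100 = 00111100
byte 4: 11101111 ^ 01101000 = 10000111
byte 5: 00101011 ^ 00100000 = 00001011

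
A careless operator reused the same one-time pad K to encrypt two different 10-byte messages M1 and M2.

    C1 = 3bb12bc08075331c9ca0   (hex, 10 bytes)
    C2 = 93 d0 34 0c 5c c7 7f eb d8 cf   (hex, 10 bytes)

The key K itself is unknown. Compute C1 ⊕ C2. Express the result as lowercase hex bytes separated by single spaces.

C1 ⊕ C2 = (M1 ⊕ K) ⊕ (M2 ⊕ K) = M1 ⊕ M2 — the shared key cancels under XOR.
byte 0: 3b ^ 93 = a8
byte 1: b1 ^ d0 = 61
byte 2: 2b ^ 34 = 1f
byte 3: c0 ^ 0c = cc
byte 4: 80 ^ 5c = dc
byte 5: 75 ^ c7 = b2
byte 6: 33 ^ 7f = 4c
byte 7: 1c ^ eb = f7
byte 8: 9c ^ d8 = 44
byte 9: a0 ^ cf = 6f

a8 61 1f cc dc b2 4c f7 44 6f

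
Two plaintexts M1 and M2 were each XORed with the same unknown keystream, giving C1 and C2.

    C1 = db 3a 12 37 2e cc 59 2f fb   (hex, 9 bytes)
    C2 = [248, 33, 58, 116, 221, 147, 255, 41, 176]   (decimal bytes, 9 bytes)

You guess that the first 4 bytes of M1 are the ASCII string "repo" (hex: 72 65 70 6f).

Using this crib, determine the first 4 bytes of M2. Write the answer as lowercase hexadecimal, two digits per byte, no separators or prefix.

517e582c

First, C1 ⊕ C2 = (M1 ⊕ K) ⊕ (M2 ⊕ K) = M1 ⊕ M2, so the key drops out. Then M2 = (M1 ⊕ M2) ⊕ M1 over the first 4 bytes.
byte 0: (db ^ f8) ^ 72 = 23 ^ 72 = 51
byte 1: (3a ^ 21) ^ 65 = 1b ^ 65 = 7e
byte 2: (12 ^ 3a) ^ 70 = 28 ^ 70 = 58
byte 3: (37 ^ 74) ^ 6f = 43 ^ 6f = 2c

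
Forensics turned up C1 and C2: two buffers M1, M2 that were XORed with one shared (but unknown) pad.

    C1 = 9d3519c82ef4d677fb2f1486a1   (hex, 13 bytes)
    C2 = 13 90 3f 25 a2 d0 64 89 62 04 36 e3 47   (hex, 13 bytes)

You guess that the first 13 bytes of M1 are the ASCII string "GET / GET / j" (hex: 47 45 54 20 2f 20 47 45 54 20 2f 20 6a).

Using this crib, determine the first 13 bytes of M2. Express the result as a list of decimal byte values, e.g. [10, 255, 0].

[201, 224, 114, 205, 163, 4, 245, 187, 205, 11, 13, 69, 140]

First, C1 ⊕ C2 = (M1 ⊕ K) ⊕ (M2 ⊕ K) = M1 ⊕ M2, so the key drops out. Then M2 = (M1 ⊕ M2) ⊕ M1 over the first 13 bytes.
byte 0: (9d XOR 13) XOR 47 = 8e XOR 47 = c9
byte 1: (35 XOR 90) XOR 45 = a5 XOR 45 = e0
byte 2: (19 XOR 3f) XOR 54 = 26 XOR 54 = 72
byte 3: (c8 XOR 25) XOR 20 = ed XOR 20 = cd
byte 4: (2e XOR a2) XOR 2f = 8c XOR 2f = a3
byte 5: (f4 XOR d0) XOR 20 = 24 XOR 20 = 04
byte 6: (d6 XOR 64) XOR 47 = b2 XOR 47 = f5
byte 7: (77 XOR 89) XOR 45 = fe XOR 45 = bb
byte 8: (fb XOR 62) XOR 54 = 99 XOR 54 = cd
byte 9: (2f XOR 04) XOR 20 = 2b XOR 20 = 0b
byte 10: (14 XOR 36) XOR 2f = 22 XOR 2f = 0d
byte 11: (86 XOR e3) XOR 20 = 65 XOR 20 = 45
byte 12: (a1 XOR 47) XOR 6a = e6 XOR 6a = 8c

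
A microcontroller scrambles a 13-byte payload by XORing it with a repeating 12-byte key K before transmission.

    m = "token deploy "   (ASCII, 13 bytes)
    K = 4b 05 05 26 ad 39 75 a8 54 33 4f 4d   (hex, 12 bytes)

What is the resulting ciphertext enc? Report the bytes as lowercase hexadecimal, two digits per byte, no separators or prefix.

The 12-byte key repeats, so the effective keystream is 4b 05 05 26 ad 39 75 a8 54 33 4f 4d 4b.
byte 0: 74 ⊕ 4b = 3f
byte 1: 6f ⊕ 05 = 6a
byte 2: 6b ⊕ 05 = 6e
byte 3: 65 ⊕ 26 = 43
byte 4: 6e ⊕ ad = c3
byte 5: 20 ⊕ 39 = 19
byte 6: 64 ⊕ 75 = 11
byte 7: 65 ⊕ a8 = cd
byte 8: 70 ⊕ 54 = 24
byte 9: 6c ⊕ 33 = 5f
byte 10: 6f ⊕ 4f = 20
byte 11: 79 ⊕ 4d = 34
byte 12: 20 ⊕ 4b = 6b

3f6a6e43c31911cd245f20346b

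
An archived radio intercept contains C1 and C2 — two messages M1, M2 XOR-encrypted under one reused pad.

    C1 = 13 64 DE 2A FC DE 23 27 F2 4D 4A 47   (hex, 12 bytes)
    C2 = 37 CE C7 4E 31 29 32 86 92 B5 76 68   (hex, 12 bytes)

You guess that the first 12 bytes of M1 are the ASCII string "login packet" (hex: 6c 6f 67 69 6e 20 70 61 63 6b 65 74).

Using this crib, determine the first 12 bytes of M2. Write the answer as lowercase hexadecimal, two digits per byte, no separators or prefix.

First, C1 ⊕ C2 = (M1 ⊕ K) ⊕ (M2 ⊕ K) = M1 ⊕ M2, so the key drops out. Then M2 = (M1 ⊕ M2) ⊕ M1 over the first 12 bytes.
byte 0: (13 xor 37) xor 6c = 24 xor 6c = 48
byte 1: (64 xor ce) xor 6f = aa xor 6f = c5
byte 2: (de xor c7) xor 67 = 19 xor 67 = 7e
byte 3: (2a xor 4e) xor 69 = 64 xor 69 = 0d
byte 4: (fc xor 31) xor 6e = cd xor 6e = a3
byte 5: (de xor 29) xor 20 = f7 xor 20 = d7
byte 6: (23 xor 32) xor 70 = 11 xor 70 = 61
byte 7: (27 xor 86) xor 61 = a1 xor 61 = c0
byte 8: (f2 xor 92) xor 63 = 60 xor 63 = 03
byte 9: (4d xor b5) xor 6b = f8 xor 6b = 93
byte 10: (4a xor 76) xor 65 = 3c xor 65 = 59
byte 11: (47 xor 68) xor 74 = 2f xor 74 = 5b

48c57e0da3d761c00393595b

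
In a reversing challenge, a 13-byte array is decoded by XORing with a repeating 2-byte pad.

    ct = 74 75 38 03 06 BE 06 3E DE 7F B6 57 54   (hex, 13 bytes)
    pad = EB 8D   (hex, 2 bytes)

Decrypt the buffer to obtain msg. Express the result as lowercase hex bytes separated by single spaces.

The 2-byte key repeats, so the effective keystream is eb 8d eb 8d eb 8d eb 8d eb 8d eb 8d eb.
byte 0: 01110100 ^ 11101011 = 10011111
byte 1: 01110101 ^ 10001101 = 11111000
byte 2: 00111000 ^ 11101011 = 11010011
byte 3: 00000011 ^ 10001101 = 10001110
byte 4: 00000110 ^ 11101011 = 11101101
byte 5: 10111110 ^ 10001101 = 00110011
byte 6: 00000110 ^ 11101011 = 11101101
byte 7: 00111110 ^ 10001101 = 10110011
byte 8: 11011110 ^ 11101011 = 00110101
byte 9: 01111111 ^ 10001101 = 11110010
byte 10: 10110110 ^ 11101011 = 01011101
byte 11: 01010111 ^ 10001101 = 11011010
byte 12: 01010100 ^ 11101011 = 10111111

9f f8 d3 8e ed 33 ed b3 35 f2 5d da bf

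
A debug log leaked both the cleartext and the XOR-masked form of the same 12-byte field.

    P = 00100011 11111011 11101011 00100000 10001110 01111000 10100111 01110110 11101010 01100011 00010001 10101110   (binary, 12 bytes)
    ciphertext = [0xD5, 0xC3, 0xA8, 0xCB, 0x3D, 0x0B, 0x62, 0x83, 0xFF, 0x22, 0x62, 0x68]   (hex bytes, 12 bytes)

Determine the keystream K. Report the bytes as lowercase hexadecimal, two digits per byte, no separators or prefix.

f63843ebb373c5f5154173c6

Since ciphertext = P ⊕ K, XORing both sides with P gives K = P ⊕ ciphertext.
23 XOR d5 = f6
fb XOR c3 = 38
eb XOR a8 = 43
20 XOR cb = eb
8e XOR 3d = b3
78 XOR 0b = 73
a7 XOR 62 = c5
76 XOR 83 = f5
ea XOR ff = 15
63 XOR 22 = 41
11 XOR 62 = 73
ae XOR 68 = c6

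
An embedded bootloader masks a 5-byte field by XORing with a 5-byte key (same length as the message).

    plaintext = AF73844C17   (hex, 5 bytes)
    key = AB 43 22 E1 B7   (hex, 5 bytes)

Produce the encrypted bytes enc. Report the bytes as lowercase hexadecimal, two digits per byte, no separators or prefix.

0430a6ada0

XOR is its own inverse, so applying the key byte-wise gives the result directly.
10101111 XOR 10101011 = 00000100
01110011 XOR 01000011 = 00110000
10000100 XOR 00100010 = 10100110
01001100 XOR 11100001 = 10101101
00010111 XOR 10110111 = 10100000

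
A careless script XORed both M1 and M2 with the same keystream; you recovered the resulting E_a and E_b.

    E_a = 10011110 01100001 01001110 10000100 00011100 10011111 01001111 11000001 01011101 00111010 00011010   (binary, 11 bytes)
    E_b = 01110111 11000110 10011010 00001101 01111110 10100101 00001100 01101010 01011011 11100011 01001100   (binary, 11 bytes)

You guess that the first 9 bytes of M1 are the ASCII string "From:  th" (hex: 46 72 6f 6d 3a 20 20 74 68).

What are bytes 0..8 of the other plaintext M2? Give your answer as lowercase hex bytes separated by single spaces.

af d5 bb e4 58 1a 63 df 6e

First, E_a ⊕ E_b = (M1 ⊕ K) ⊕ (M2 ⊕ K) = M1 ⊕ M2, so the key drops out. Then M2 = (M1 ⊕ M2) ⊕ M1 over the first 9 bytes.
byte 0: (9e XOR 77) XOR 46 = e9 XOR 46 = af
byte 1: (61 XOR c6) XOR 72 = a7 XOR 72 = d5
byte 2: (4e XOR 9a) XOR 6f = d4 XOR 6f = bb
byte 3: (84 XOR 0d) XOR 6d = 89 XOR 6d = e4
byte 4: (1c XOR 7e) XOR 3a = 62 XOR 3a = 58
byte 5: (9f XOR a5) XOR 20 = 3a XOR 20 = 1a
byte 6: (4f XOR 0c) XOR 20 = 43 XOR 20 = 63
byte 7: (c1 XOR 6a) XOR 74 = ab XOR 74 = df
byte 8: (5d XOR 5b) XOR 68 = 06 XOR 68 = 6e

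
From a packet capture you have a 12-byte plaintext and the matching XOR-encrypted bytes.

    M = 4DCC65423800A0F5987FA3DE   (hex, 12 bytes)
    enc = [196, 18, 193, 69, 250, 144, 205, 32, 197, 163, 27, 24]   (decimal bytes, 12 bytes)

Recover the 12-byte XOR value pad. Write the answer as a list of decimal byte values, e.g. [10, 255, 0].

[137, 222, 164, 7, 194, 144, 109, 213, 93, 220, 184, 198]

Since enc = M ⊕ pad, XORing both sides with M gives pad = M ⊕ enc.
byte 0: 4d ⊕ c4 = 89
byte 1: cc ⊕ 12 = de
byte 2: 65 ⊕ c1 = a4
byte 3: 42 ⊕ 45 = 07
byte 4: 38 ⊕ fa = c2
byte 5: 00 ⊕ 90 = 90
byte 6: a0 ⊕ cd = 6d
byte 7: f5 ⊕ 20 = d5
byte 8: 98 ⊕ c5 = 5d
byte 9: 7f ⊕ a3 = dc
byte 10: a3 ⊕ 1b = b8
byte 11: de ⊕ 18 = c6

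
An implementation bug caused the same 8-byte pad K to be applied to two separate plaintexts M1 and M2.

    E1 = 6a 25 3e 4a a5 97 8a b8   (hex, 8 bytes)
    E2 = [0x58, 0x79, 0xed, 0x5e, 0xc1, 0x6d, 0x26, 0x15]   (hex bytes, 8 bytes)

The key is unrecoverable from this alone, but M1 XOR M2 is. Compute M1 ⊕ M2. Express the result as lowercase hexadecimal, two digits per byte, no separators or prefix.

E1 ⊕ E2 = (M1 ⊕ K) ⊕ (M2 ⊕ K) = M1 ⊕ M2 — the shared key cancels under XOR.
byte 0: 6a xor 58 = 32
byte 1: 25 xor 79 = 5c
byte 2: 3e xor ed = d3
byte 3: 4a xor 5e = 14
byte 4: a5 xor c1 = 64
byte 5: 97 xor 6d = fa
byte 6: 8a xor 26 = ac
byte 7: b8 xor 15 = ad

325cd31464faacad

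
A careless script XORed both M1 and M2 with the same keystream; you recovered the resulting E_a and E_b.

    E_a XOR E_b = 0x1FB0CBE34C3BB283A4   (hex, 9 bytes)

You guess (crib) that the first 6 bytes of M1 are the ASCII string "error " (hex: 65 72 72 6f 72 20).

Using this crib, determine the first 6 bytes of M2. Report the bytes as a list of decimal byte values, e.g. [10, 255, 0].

[122, 194, 185, 140, 62, 27]

Since E_a ⊕ E_b = M1 ⊕ M2, XORing with the guessed M1 bytes yields the corresponding M2 bytes: M2 = (E_a ⊕ E_b) ⊕ M1.
 31 XOR 101 = 122
176 XOR 114 = 194
203 XOR 114 = 185
227 XOR 111 = 140
 76 XOR 114 =  62
 59 XOR  32 =  27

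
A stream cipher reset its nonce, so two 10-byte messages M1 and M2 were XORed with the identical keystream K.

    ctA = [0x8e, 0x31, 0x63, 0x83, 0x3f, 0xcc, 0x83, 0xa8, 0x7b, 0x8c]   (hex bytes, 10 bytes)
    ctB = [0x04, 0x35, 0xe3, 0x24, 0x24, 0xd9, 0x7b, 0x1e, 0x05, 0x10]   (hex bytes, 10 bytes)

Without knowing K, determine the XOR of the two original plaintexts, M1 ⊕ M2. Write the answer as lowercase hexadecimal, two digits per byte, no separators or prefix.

ctA ⊕ ctB = (M1 ⊕ K) ⊕ (M2 ⊕ K) = M1 ⊕ M2 — the shared key cancels under XOR.
byte 0: 142 xor   4 = 138
byte 1:  49 xor  53 =   4
byte 2:  99 xor 227 = 128
byte 3: 131 xor  36 = 167
byte 4:  63 xor  36 =  27
byte 5: 204 xor 217 =  21
byte 6: 131 xor 123 = 248
byte 7: 168 xor  30 = 182
byte 8: 123 xor   5 = 126
byte 9: 140 xor  16 = 156

8a0480a71b15f8b67e9c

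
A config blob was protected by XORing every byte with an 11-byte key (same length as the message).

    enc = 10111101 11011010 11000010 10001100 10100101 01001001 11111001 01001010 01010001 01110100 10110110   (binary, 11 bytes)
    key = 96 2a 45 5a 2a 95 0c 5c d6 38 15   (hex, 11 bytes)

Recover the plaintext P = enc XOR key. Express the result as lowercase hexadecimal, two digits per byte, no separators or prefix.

2bf087d68fdcf516874ca3

byte 0: 189 ^ 150 =  43
byte 1: 218 ^  42 = 240
byte 2: 194 ^  69 = 135
byte 3: 140 ^  90 = 214
byte 4: 165 ^  42 = 143
byte 5:  73 ^ 149 = 220
byte 6: 249 ^  12 = 245
byte 7:  74 ^  92 =  22
byte 8:  81 ^ 214 = 135
byte 9: 116 ^  56 =  76
byte 10: 182 ^  21 = 163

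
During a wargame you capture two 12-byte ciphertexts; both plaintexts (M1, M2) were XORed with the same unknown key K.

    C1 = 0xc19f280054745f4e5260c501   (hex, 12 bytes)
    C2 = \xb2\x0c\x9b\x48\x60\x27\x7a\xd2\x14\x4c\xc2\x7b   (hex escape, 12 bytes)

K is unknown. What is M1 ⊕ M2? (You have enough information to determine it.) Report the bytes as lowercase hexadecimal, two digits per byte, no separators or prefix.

C1 ⊕ C2 = (M1 ⊕ K) ⊕ (M2 ⊕ K) = M1 ⊕ M2 — the shared key cancels under XOR.
c1 xor b2 = 73
9f xor 0c = 93
28 xor 9b = b3
00 xor 48 = 48
54 xor 60 = 34
74 xor 27 = 53
5f xor 7a = 25
4e xor d2 = 9c
52 xor 14 = 46
60 xor 4c = 2c
c5 xor c2 = 07
01 xor 7b = 7a

7393b3483453259c462c077a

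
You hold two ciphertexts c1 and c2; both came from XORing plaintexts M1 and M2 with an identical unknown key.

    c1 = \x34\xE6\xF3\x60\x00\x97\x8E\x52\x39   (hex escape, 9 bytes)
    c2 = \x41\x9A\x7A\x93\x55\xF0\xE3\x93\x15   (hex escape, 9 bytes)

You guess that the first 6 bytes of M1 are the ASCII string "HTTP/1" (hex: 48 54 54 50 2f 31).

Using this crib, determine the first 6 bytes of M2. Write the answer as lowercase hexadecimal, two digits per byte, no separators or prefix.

First, c1 ⊕ c2 = (M1 ⊕ K) ⊕ (M2 ⊕ K) = M1 ⊕ M2, so the key drops out. Then M2 = (M1 ⊕ M2) ⊕ M1 over the first 6 bytes.
byte 0: (34 ^ 41) ^ 48 = 75 ^ 48 = 3d
byte 1: (e6 ^ 9a) ^ 54 = 7c ^ 54 = 28
byte 2: (f3 ^ 7a) ^ 54 = 89 ^ 54 = dd
byte 3: (60 ^ 93) ^ 50 = f3 ^ 50 = a3
byte 4: (00 ^ 55) ^ 2f = 55 ^ 2f = 7a
byte 5: (97 ^ f0) ^ 31 = 67 ^ 31 = 56

3d28dda37a56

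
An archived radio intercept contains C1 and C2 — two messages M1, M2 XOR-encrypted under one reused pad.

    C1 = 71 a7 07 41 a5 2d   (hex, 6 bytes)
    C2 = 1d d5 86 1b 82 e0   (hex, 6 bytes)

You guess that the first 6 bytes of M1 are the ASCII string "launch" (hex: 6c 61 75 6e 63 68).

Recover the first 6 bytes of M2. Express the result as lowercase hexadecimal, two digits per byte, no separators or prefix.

0013f43444a5

First, C1 ⊕ C2 = (M1 ⊕ K) ⊕ (M2 ⊕ K) = M1 ⊕ M2, so the key drops out. Then M2 = (M1 ⊕ M2) ⊕ M1 over the first 6 bytes.
byte 0: (71 ^ 1d) ^ 6c = 6c ^ 6c = 00
byte 1: (a7 ^ d5) ^ 61 = 72 ^ 61 = 13
byte 2: (07 ^ 86) ^ 75 = 81 ^ 75 = f4
byte 3: (41 ^ 1b) ^ 6e = 5a ^ 6e = 34
byte 4: (a5 ^ 82) ^ 63 = 27 ^ 63 = 44
byte 5: (2d ^ e0) ^ 68 = cd ^ 68 = a5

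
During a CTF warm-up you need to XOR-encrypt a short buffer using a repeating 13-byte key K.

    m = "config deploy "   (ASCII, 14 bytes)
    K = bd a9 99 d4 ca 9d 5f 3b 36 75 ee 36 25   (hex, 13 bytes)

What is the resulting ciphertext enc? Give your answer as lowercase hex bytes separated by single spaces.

The 13-byte key repeats, so the effective keystream is bd a9 99 d4 ca 9d 5f 3b 36 75 ee 36 25 bd.
byte 0: 63 xor bd = de
byte 1: 6f xor a9 = c6
byte 2: 6e xor 99 = f7
byte 3: 66 xor d4 = b2
byte 4: 69 xor ca = a3
byte 5: 67 xor 9d = fa
byte 6: 20 xor 5f = 7f
byte 7: 64 xor 3b = 5f
byte 8: 65 xor 36 = 53
byte 9: 70 xor 75 = 05
byte 10: 6c xor ee = 82
byte 11: 6f xor 36 = 59
byte 12: 79 xor 25 = 5c
byte 13: 20 xor bd = 9d

de c6 f7 b2 a3 fa 7f 5f 53 05 82 59 5c 9d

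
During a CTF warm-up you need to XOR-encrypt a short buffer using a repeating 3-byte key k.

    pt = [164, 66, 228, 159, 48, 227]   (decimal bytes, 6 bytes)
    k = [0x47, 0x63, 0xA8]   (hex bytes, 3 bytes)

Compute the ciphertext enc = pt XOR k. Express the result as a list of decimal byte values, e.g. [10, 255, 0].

The 3-byte key repeats, so the effective keystream is 47 63 a8 47 63 a8.
byte 0: a4 XOR 47 = e3
byte 1: 42 XOR 63 = 21
byte 2: e4 XOR a8 = 4c
byte 3: 9f XOR 47 = d8
byte 4: 30 XOR 63 = 53
byte 5: e3 XOR a8 = 4b

[227, 33, 76, 216, 83, 75]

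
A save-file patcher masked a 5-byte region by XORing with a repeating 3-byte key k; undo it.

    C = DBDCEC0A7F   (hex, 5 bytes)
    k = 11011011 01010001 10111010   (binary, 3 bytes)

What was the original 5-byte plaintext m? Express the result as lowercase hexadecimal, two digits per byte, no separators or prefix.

008d56d12e

The 3-byte key repeats, so the effective keystream is db 51 ba db 51.
byte 0: 219 XOR 219 =   0
byte 1: 220 XOR  81 = 141
byte 2: 236 XOR 186 =  86
byte 3:  10 XOR 219 = 209
byte 4: 127 XOR  81 =  46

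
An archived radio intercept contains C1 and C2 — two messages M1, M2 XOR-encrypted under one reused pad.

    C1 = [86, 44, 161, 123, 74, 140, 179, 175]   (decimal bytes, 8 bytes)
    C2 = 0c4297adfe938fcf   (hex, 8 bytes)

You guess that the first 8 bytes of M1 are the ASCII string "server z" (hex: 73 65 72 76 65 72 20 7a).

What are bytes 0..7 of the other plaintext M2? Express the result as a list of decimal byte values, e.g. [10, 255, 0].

[41, 11, 68, 160, 209, 109, 28, 26]

First, C1 ⊕ C2 = (M1 ⊕ K) ⊕ (M2 ⊕ K) = M1 ⊕ M2, so the key drops out. Then M2 = (M1 ⊕ M2) ⊕ M1 over the first 8 bytes.
byte 0: (56 XOR 0c) XOR 73 = 5a XOR 73 = 29
byte 1: (2c XOR 42) XOR 65 = 6e XOR 65 = 0b
byte 2: (a1 XOR 97) XOR 72 = 36 XOR 72 = 44
byte 3: (7b XOR ad) XOR 76 = d6 XOR 76 = a0
byte 4: (4a XOR fe) XOR 65 = b4 XOR 65 = d1
byte 5: (8c XOR 93) XOR 72 = 1f XOR 72 = 6d
byte 6: (b3 XOR 8f) XOR 20 = 3c XOR 20 = 1c
byte 7: (af XOR cf) XOR 7a = 60 XOR 7a = 1a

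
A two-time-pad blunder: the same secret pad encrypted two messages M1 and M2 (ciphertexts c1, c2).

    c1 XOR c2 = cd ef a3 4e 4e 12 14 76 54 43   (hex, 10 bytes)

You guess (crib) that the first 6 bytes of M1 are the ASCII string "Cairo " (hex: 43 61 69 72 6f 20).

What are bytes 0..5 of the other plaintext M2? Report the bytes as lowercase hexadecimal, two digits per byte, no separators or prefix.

8e8eca3c2132

Since c1 ⊕ c2 = M1 ⊕ M2, XORing with the guessed M1 bytes yields the corresponding M2 bytes: M2 = (c1 ⊕ c2) ⊕ M1.
byte 0: cd ^ 43 = 8e
byte 1: ef ^ 61 = 8e
byte 2: a3 ^ 69 = ca
byte 3: 4e ^ 72 = 3c
byte 4: 4e ^ 6f = 21
byte 5: 12 ^ 20 = 32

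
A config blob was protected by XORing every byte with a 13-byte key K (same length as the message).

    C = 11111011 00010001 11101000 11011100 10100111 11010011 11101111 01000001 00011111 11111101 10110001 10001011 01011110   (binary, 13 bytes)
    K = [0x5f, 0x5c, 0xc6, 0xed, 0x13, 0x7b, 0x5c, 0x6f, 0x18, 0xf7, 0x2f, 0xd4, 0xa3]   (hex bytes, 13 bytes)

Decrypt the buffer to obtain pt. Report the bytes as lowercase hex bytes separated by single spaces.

fb ^ 5f = a4
11 ^ 5c = 4d
e8 ^ c6 = 2e
dc ^ ed = 31
a7 ^ 13 = b4
d3 ^ 7b = a8
ef ^ 5c = b3
41 ^ 6f = 2e
1f ^ 18 = 07
fd ^ f7 = 0a
b1 ^ 2f = 9e
8b ^ d4 = 5f
5e ^ a3 = fd

a4 4d 2e 31 b4 a8 b3 2e 07 0a 9e 5f fd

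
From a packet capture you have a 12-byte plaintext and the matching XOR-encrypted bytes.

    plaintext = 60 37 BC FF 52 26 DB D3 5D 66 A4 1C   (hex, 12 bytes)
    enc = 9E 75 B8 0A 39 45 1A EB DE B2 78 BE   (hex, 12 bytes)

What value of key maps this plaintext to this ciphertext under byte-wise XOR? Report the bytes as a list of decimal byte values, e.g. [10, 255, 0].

[254, 66, 4, 245, 107, 99, 193, 56, 131, 212, 220, 162]

Since enc = plaintext ⊕ key, XORing both sides with plaintext gives key = plaintext ⊕ enc.
60 ^ 9e = fe
37 ^ 75 = 42
bc ^ b8 = 04
ff ^ 0a = f5
52 ^ 39 = 6b
26 ^ 45 = 63
db ^ 1a = c1
d3 ^ eb = 38
5d ^ de = 83
66 ^ b2 = d4
a4 ^ 78 = dc
1c ^ be = a2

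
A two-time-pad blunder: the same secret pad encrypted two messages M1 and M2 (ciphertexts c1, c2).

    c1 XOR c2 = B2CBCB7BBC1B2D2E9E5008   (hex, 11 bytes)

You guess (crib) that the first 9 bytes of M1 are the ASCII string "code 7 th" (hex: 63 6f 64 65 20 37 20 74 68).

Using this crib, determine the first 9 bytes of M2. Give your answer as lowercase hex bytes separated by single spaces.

d1 a4 af 1e 9c 2c 0d 5a f6

Since c1 ⊕ c2 = M1 ⊕ M2, XORing with the guessed M1 bytes yields the corresponding M2 bytes: M2 = (c1 ⊕ c2) ⊕ M1.
byte 0: 178 xor  99 = 209
byte 1: 203 xor 111 = 164
byte 2: 203 xor 100 = 175
byte 3: 123 xor 101 =  30
byte 4: 188 xor  32 = 156
byte 5:  27 xor  55 =  44
byte 6:  45 xor  32 =  13
byte 7:  46 xor 116 =  90
byte 8: 158 xor 104 = 246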